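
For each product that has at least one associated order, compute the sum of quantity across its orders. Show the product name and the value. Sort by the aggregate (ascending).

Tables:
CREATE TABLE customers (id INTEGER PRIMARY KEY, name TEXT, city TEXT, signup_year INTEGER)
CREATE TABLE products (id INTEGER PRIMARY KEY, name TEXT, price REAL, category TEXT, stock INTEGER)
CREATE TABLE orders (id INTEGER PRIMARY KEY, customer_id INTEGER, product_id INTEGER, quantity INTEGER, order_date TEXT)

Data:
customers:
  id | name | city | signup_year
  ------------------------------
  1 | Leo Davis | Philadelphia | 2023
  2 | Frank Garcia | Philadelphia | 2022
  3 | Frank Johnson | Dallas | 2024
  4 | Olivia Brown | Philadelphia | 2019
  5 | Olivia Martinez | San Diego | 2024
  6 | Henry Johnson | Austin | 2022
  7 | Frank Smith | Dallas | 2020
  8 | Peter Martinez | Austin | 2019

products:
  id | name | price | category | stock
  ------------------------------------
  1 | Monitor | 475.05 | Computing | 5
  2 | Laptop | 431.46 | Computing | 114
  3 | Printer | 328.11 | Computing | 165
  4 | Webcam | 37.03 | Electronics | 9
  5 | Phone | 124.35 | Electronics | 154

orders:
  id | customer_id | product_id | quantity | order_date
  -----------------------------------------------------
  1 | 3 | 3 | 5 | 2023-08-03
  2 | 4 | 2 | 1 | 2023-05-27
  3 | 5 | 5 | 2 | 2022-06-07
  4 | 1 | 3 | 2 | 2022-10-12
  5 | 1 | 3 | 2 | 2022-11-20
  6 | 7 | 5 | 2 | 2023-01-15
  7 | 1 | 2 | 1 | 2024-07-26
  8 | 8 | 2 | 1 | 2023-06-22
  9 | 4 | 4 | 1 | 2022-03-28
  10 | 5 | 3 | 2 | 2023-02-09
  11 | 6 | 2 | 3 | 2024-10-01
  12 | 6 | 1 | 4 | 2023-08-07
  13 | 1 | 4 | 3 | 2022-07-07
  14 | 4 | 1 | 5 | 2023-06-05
SELECT p.name, SUM(c.quantity) AS sum_quantity FROM orders c JOIN products p ON c.product_id = p.id GROUP BY p.id, p.name ORDER BY sum_quantity ASC

Execution result:
name | sum_quantity
Webcam | 4
Phone | 4
Laptop | 6
Monitor | 9
Printer | 11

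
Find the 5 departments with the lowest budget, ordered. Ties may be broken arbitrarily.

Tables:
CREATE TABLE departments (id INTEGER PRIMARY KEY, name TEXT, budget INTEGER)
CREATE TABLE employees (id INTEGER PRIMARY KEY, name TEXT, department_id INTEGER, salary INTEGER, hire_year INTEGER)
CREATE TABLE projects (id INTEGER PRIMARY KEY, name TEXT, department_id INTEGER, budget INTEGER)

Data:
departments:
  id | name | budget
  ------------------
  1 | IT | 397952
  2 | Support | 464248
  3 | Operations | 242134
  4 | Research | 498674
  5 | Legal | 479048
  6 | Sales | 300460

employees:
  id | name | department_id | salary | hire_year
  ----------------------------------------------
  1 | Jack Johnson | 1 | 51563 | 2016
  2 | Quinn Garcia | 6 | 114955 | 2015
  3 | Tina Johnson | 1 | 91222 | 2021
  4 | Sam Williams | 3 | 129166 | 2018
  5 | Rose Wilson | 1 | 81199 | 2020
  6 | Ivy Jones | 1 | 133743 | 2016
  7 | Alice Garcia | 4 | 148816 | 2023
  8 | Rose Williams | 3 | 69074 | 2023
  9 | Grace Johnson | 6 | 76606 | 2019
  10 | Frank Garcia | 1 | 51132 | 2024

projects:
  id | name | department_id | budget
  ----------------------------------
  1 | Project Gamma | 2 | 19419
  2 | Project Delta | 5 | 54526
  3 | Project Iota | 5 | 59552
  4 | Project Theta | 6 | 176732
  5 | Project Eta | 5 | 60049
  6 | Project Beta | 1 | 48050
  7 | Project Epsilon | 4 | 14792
SELECT name, budget FROM departments ORDER BY budget ASC LIMIT 5

Execution result:
name | budget
Operations | 242134
Sales | 300460
IT | 397952
Support | 464248
Legal | 479048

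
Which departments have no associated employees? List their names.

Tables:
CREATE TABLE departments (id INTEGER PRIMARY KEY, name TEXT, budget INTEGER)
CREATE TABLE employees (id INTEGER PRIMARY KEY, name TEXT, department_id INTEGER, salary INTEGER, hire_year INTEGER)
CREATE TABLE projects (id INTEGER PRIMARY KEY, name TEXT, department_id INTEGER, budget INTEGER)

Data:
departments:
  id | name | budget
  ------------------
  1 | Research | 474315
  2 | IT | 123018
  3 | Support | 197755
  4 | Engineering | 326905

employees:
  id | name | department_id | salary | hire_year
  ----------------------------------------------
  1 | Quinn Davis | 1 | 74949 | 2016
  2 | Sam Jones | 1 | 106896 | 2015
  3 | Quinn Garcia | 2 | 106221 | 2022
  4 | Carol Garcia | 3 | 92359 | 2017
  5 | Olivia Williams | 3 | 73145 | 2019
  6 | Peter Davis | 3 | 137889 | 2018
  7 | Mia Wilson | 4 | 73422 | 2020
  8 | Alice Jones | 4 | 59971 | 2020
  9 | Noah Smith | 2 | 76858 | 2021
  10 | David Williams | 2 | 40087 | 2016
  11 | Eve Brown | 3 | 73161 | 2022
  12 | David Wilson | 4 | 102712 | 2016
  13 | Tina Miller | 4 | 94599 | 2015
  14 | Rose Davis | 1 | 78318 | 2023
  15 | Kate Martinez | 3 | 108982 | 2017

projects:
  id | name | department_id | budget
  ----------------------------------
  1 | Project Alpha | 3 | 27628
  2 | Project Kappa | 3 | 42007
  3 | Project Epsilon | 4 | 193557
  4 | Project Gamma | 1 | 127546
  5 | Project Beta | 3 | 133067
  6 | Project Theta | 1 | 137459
SELECT p.name FROM departments p LEFT JOIN employees c ON c.department_id = p.id WHERE c.id IS NULL

Execution result:
(no rows)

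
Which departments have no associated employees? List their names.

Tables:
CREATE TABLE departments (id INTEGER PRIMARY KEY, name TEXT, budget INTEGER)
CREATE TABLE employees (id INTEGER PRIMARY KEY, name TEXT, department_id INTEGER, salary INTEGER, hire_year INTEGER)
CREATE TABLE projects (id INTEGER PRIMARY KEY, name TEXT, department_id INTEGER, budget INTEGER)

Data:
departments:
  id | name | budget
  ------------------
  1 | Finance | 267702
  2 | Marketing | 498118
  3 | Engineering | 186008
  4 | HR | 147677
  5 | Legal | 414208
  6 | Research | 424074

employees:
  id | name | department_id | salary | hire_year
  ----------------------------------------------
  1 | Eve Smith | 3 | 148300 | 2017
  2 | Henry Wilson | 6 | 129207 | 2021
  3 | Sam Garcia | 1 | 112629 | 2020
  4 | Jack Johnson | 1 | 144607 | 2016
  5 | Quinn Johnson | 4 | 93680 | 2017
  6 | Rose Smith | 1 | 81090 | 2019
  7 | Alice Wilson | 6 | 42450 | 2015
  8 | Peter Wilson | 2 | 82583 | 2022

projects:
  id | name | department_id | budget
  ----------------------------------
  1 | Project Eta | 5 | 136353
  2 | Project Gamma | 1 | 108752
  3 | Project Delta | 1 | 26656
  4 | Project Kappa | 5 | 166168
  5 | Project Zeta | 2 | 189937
SELECT p.name FROM departments p LEFT JOIN employees c ON c.department_id = p.id WHERE c.id IS NULL

Execution result:
Legal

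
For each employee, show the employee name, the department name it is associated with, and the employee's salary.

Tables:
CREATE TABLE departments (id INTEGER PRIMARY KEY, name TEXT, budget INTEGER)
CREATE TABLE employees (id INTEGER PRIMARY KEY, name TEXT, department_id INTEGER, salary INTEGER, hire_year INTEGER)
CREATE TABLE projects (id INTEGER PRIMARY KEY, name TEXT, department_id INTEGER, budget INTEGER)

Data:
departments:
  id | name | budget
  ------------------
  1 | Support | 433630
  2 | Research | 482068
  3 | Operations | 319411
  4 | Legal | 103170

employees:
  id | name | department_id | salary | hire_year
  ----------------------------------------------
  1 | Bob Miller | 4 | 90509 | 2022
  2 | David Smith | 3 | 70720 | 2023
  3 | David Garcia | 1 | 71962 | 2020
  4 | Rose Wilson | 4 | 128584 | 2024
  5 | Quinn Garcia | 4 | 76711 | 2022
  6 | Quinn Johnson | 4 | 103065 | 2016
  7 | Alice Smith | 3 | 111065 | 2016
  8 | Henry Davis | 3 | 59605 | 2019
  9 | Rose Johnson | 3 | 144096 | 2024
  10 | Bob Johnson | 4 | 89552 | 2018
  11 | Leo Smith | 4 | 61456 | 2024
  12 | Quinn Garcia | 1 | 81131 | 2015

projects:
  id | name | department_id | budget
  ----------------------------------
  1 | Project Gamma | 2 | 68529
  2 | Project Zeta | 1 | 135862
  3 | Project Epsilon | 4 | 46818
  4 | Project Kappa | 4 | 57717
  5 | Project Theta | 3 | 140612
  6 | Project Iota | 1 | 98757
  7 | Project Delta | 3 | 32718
SELECT c.name, p.name AS department, c.salary FROM employees c JOIN departments p ON c.department_id = p.id

Execution result:
name | department | salary
Bob Miller | Legal | 90509
David Smith | Operations | 70720
David Garcia | Support | 71962
Rose Wilson | Legal | 128584
Quinn Garcia | Legal | 76711
Quinn Johnson | Legal | 103065
Alice Smith | Operations | 111065
Henry Davis | Operations | 59605
Rose Johnson | Operations | 144096
Bob Johnson | Legal | 89552
Leo Smith | Legal | 61456
Quinn Garcia | Support | 81131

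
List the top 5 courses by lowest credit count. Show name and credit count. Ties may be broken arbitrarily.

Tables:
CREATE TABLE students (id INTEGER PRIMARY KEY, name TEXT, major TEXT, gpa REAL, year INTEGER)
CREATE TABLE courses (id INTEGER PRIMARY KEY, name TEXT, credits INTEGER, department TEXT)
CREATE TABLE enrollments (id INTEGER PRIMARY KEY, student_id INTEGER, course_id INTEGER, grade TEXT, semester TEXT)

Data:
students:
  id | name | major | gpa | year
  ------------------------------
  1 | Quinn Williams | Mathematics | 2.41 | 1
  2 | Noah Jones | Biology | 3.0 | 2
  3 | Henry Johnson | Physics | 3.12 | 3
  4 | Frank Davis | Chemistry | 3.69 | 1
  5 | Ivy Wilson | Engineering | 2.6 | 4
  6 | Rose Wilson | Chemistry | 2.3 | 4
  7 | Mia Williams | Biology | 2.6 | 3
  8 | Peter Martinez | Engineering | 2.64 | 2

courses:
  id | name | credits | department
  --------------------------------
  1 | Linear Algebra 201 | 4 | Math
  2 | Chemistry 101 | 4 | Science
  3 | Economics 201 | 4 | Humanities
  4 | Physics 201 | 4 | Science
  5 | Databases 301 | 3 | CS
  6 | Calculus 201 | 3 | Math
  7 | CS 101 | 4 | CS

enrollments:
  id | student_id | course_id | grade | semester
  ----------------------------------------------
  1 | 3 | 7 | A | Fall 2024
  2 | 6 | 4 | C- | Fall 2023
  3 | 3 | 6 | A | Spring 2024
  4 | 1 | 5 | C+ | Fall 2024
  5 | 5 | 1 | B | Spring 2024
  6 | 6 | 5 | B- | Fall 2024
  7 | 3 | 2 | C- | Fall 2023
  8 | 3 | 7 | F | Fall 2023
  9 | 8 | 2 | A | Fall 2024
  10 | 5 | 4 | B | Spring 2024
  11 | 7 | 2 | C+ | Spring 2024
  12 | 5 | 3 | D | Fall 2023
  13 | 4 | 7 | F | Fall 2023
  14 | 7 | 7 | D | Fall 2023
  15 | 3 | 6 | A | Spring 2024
SELECT name, credits FROM courses ORDER BY credits ASC LIMIT 5

Execution result:
name | credits
Databases 301 | 3
Calculus 201 | 3
Linear Algebra 201 | 4
Chemistry 101 | 4
Economics 201 | 4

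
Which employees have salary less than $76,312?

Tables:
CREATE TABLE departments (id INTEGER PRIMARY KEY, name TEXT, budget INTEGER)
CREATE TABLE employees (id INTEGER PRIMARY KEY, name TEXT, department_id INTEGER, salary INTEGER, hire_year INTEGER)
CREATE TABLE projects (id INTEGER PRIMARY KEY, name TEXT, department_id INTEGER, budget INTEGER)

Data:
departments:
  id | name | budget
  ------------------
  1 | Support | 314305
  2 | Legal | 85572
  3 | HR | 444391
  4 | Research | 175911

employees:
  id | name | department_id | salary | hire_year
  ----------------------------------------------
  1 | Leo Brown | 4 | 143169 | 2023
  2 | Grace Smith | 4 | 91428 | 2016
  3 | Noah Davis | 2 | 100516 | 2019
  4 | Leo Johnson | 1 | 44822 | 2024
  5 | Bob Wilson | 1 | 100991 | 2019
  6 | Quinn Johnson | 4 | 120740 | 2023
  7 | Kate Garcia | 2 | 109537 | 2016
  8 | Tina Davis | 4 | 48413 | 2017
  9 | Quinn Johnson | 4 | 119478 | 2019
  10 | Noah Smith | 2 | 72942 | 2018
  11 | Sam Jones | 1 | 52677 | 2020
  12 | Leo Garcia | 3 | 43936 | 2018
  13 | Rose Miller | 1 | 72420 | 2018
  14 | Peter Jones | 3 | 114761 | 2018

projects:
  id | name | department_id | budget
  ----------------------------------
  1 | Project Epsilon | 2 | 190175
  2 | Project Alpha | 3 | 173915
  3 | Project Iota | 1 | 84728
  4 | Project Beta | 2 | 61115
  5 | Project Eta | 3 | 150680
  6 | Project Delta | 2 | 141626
SELECT name, salary FROM employees WHERE salary < 76312

Execution result:
name | salary
Leo Johnson | 44822
Tina Davis | 48413
Noah Smith | 72942
Sam Jones | 52677
Leo Garcia | 43936
Rose Miller | 72420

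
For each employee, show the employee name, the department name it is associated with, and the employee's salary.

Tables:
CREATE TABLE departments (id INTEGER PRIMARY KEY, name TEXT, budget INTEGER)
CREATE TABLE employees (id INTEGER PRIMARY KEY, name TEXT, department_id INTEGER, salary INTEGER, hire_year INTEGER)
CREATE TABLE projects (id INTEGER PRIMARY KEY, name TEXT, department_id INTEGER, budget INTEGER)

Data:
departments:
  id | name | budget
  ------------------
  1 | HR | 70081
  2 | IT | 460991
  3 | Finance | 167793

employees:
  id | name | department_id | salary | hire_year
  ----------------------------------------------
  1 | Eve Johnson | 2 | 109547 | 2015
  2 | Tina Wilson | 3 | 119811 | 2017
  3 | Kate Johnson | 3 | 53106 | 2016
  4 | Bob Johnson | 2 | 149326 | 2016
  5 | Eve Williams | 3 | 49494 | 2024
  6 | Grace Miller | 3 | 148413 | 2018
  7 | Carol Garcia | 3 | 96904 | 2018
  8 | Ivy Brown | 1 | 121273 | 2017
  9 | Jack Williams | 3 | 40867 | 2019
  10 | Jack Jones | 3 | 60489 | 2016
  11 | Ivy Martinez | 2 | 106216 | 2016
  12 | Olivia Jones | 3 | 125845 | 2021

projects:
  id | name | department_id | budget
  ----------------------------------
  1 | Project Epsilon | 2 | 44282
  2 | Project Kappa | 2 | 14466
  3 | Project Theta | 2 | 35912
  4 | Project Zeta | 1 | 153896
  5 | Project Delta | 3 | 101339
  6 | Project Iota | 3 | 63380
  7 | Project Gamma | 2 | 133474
SELECT c.name, p.name AS department, c.salary FROM employees c JOIN departments p ON c.department_id = p.id

Execution result:
name | department | salary
Eve Johnson | IT | 109547
Tina Wilson | Finance | 119811
Kate Johnson | Finance | 53106
Bob Johnson | IT | 149326
Eve Williams | Finance | 49494
Grace Miller | Finance | 148413
Carol Garcia | Finance | 96904
Ivy Brown | HR | 121273
Jack Williams | Finance | 40867
Jack Jones | Finance | 60489
Ivy Martinez | IT | 106216
Olivia Jones | Finance | 125845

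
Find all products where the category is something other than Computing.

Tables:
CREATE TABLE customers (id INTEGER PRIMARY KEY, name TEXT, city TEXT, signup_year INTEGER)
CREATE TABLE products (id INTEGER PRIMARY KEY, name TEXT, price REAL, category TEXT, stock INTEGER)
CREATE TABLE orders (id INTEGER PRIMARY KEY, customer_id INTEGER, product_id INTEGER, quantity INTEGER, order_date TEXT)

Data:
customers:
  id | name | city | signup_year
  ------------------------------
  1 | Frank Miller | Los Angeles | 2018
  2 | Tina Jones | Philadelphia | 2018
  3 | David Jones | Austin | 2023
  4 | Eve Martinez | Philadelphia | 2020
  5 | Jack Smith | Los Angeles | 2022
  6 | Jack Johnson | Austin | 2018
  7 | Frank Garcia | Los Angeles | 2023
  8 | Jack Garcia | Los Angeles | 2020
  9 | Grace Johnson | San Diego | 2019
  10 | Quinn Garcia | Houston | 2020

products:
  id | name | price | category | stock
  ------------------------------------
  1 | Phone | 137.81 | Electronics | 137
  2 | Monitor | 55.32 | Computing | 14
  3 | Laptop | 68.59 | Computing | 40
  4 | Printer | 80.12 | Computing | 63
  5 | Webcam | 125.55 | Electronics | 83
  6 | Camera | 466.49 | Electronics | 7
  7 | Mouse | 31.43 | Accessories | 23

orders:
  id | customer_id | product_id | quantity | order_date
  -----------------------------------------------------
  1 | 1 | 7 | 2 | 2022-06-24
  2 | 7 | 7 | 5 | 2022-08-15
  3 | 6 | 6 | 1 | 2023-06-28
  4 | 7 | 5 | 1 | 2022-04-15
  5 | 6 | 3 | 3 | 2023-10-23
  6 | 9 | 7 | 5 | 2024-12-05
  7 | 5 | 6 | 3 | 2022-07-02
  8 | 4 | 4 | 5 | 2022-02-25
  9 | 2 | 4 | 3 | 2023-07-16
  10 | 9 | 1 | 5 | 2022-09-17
SELECT name, category FROM products WHERE category <> 'Computing'

Execution result:
name | category
Phone | Electronics
Webcam | Electronics
Camera | Electronics
Mouse | Accessories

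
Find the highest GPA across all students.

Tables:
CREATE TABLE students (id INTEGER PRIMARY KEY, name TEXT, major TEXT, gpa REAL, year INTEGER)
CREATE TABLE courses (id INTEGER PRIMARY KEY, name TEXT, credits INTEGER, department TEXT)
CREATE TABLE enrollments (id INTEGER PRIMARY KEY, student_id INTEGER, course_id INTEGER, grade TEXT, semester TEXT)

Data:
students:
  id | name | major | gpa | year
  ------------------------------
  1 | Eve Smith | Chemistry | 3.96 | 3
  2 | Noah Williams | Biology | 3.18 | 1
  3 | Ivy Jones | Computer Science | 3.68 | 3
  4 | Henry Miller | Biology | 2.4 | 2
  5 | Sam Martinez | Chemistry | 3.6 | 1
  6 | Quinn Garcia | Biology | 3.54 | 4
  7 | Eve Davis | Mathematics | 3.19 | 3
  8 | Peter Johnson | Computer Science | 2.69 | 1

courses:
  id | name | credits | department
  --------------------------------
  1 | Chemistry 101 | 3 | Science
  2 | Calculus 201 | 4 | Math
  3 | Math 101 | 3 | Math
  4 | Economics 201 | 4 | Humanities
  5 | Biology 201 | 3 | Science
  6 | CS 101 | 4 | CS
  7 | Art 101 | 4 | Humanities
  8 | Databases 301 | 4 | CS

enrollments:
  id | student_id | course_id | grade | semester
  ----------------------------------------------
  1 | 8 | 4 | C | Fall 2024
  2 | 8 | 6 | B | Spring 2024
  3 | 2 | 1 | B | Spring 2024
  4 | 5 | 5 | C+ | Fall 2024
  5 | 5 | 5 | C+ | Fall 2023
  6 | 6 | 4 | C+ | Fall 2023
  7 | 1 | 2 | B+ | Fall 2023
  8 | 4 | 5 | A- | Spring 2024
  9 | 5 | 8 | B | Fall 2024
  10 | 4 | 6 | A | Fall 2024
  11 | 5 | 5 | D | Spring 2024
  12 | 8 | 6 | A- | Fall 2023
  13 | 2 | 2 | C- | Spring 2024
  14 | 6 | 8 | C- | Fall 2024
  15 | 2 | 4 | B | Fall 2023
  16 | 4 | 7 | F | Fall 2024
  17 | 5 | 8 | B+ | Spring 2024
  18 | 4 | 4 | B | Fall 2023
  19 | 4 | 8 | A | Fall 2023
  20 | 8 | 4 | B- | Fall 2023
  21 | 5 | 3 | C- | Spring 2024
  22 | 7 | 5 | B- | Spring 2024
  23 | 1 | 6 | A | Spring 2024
SELECT MAX(gpa) FROM students

Execution result:
3.96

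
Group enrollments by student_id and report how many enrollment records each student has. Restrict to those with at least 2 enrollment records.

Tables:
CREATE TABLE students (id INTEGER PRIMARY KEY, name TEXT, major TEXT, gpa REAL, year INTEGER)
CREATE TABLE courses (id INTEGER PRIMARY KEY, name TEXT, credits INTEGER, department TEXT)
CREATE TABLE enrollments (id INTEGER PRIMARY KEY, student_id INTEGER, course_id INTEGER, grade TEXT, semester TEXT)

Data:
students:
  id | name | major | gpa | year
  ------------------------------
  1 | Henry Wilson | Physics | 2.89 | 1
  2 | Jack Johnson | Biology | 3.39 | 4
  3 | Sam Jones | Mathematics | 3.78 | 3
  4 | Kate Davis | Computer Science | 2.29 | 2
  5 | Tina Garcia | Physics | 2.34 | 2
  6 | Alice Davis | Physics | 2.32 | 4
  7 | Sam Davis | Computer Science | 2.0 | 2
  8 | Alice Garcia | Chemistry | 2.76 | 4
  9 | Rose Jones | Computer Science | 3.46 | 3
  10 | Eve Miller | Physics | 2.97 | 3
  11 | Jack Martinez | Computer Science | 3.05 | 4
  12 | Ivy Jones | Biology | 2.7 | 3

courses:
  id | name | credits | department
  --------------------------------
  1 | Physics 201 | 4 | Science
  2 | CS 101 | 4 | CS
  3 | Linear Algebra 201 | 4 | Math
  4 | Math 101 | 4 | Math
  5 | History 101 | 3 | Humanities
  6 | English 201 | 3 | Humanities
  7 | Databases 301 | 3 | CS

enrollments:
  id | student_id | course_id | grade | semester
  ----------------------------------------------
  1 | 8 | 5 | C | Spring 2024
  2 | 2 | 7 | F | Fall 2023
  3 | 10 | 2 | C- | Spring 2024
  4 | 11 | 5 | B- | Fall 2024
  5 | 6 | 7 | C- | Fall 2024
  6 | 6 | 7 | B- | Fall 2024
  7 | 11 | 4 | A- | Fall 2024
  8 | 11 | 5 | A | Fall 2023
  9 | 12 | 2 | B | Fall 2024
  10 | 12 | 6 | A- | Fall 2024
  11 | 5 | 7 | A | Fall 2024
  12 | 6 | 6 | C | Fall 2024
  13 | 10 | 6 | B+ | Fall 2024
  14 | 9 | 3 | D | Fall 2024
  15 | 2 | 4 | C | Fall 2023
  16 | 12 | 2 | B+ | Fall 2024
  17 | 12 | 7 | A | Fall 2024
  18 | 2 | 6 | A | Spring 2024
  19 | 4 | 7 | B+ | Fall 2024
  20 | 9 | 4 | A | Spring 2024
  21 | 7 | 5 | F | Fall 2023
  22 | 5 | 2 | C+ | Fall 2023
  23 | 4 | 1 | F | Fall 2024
SELECT student_id, COUNT(*) AS enrollment_count FROM enrollments GROUP BY student_id HAVING COUNT(*) >= 2

Execution result:
student_id | enrollment_count
2 | 3
4 | 2
5 | 2
6 | 3
9 | 2
10 | 2
11 | 3
12 | 4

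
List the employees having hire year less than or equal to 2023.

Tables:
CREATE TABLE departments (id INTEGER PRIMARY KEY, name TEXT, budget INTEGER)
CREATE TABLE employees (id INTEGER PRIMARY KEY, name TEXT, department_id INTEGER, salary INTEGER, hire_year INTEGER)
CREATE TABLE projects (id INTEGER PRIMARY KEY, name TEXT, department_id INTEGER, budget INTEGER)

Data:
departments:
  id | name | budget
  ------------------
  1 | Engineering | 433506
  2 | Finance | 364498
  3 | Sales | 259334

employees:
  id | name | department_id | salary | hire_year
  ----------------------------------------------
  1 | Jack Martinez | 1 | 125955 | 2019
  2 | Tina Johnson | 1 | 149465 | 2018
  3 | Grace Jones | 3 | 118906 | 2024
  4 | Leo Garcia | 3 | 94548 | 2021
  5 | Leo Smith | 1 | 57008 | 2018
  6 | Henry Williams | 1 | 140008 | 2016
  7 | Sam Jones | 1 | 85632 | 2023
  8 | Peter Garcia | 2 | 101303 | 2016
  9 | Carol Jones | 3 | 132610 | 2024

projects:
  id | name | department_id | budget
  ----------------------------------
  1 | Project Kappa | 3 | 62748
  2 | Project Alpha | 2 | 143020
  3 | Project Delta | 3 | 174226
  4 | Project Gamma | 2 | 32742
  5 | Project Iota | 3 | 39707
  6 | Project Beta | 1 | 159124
SELECT name, hire_year FROM employees WHERE hire_year <= 2023

Execution result:
name | hire_year
Jack Martinez | 2019
Tina Johnson | 2018
Leo Garcia | 2021
Leo Smith | 2018
Henry Williams | 2016
Sam Jones | 2023
Peter Garcia | 2016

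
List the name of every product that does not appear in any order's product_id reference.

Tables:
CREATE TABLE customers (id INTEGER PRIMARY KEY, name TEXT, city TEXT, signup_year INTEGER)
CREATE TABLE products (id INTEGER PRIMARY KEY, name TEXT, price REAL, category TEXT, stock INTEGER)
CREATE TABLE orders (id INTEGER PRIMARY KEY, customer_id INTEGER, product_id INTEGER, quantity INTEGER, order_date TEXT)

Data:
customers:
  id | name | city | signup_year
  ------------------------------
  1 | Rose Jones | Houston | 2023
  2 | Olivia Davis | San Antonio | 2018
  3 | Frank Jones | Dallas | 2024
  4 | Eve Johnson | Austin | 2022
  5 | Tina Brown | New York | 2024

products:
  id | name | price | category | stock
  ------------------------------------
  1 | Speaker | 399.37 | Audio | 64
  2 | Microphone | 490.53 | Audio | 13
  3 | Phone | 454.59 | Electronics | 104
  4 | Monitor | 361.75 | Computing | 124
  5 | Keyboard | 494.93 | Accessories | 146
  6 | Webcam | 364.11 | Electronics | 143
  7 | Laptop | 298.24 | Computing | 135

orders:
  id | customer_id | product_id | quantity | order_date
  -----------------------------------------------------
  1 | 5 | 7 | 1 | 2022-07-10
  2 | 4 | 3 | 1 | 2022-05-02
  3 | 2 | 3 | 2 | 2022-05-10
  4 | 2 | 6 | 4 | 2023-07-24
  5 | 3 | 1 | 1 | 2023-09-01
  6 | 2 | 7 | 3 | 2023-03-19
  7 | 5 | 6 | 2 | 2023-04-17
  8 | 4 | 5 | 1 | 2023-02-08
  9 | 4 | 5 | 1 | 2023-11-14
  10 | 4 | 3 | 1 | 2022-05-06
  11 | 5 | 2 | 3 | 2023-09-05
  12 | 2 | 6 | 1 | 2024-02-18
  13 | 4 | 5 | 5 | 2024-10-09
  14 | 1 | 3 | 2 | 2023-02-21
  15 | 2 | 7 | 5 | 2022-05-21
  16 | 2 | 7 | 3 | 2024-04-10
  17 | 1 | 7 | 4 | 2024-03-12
SELECT p.name FROM products p LEFT JOIN orders c ON c.product_id = p.id WHERE c.id IS NULL

Execution result:
Monitor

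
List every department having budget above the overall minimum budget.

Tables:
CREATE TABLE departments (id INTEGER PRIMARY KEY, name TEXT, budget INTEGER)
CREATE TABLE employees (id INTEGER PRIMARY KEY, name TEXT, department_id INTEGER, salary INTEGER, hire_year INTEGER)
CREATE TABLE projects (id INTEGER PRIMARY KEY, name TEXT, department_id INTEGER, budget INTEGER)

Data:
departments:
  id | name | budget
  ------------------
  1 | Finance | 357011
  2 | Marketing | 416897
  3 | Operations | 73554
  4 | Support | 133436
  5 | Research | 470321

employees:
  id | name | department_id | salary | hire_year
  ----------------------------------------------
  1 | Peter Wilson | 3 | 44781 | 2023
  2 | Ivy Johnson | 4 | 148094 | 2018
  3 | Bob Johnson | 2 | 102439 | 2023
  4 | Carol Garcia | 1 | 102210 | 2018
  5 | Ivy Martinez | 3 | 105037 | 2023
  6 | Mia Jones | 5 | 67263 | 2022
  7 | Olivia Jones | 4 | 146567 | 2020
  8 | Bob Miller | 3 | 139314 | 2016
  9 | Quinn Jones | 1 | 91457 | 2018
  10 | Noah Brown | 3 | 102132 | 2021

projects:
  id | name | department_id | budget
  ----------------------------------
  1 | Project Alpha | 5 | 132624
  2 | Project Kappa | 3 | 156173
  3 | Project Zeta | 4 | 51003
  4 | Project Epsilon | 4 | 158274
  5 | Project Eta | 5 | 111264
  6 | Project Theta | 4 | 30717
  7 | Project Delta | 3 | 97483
SELECT name, budget FROM departments WHERE budget > (SELECT MIN(budget) FROM departments)

Execution result:
name | budget
Finance | 357011
Marketing | 416897
Support | 133436
Research | 470321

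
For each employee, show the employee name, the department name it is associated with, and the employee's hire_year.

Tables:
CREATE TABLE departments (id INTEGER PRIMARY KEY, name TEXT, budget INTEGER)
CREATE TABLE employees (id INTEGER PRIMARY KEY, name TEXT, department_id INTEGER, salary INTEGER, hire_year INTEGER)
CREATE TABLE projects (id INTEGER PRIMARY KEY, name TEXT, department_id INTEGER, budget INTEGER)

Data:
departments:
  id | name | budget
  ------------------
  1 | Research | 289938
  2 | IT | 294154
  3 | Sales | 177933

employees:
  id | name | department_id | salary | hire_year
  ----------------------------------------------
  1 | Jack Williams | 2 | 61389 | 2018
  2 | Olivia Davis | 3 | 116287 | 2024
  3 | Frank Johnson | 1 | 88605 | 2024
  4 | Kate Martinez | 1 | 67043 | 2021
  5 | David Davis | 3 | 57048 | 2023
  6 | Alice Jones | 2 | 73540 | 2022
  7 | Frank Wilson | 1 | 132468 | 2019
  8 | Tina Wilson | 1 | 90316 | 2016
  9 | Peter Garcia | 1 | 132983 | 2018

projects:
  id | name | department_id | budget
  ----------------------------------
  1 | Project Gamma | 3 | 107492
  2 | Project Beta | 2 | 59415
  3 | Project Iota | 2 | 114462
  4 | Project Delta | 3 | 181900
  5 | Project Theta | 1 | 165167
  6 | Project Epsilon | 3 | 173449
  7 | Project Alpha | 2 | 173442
SELECT c.name, p.name AS department, c.hire_year FROM employees c JOIN departments p ON c.department_id = p.id

Execution result:
name | department | hire_year
Jack Williams | IT | 2018
Olivia Davis | Sales | 2024
Frank Johnson | Research | 2024
Kate Martinez | Research | 2021
David Davis | Sales | 2023
Alice Jones | IT | 2022
Frank Wilson | Research | 2019
Tina Wilson | Research | 2016
Peter Garcia | Research | 2018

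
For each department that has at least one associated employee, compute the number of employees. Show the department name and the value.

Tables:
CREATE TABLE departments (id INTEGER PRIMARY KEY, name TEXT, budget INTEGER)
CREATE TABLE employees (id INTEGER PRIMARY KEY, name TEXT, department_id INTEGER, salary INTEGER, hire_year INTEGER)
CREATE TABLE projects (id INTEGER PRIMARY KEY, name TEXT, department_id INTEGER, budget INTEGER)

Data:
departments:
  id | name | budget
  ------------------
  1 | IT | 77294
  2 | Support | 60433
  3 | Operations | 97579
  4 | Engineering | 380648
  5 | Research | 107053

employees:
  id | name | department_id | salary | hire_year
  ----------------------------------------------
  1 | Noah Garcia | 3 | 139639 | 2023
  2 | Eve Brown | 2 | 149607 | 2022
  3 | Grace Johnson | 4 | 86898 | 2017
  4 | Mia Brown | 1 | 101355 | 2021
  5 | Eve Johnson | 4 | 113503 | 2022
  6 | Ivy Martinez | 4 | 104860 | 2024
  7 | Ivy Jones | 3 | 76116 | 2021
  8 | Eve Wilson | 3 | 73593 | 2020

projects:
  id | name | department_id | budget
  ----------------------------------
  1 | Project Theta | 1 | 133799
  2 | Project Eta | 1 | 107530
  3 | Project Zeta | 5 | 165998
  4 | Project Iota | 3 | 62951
SELECT p.name, COUNT(*) AS n FROM employees c JOIN departments p ON c.department_id = p.id GROUP BY p.id, p.name

Execution result:
name | n
IT | 1
Support | 1
Operations | 3
Engineering | 3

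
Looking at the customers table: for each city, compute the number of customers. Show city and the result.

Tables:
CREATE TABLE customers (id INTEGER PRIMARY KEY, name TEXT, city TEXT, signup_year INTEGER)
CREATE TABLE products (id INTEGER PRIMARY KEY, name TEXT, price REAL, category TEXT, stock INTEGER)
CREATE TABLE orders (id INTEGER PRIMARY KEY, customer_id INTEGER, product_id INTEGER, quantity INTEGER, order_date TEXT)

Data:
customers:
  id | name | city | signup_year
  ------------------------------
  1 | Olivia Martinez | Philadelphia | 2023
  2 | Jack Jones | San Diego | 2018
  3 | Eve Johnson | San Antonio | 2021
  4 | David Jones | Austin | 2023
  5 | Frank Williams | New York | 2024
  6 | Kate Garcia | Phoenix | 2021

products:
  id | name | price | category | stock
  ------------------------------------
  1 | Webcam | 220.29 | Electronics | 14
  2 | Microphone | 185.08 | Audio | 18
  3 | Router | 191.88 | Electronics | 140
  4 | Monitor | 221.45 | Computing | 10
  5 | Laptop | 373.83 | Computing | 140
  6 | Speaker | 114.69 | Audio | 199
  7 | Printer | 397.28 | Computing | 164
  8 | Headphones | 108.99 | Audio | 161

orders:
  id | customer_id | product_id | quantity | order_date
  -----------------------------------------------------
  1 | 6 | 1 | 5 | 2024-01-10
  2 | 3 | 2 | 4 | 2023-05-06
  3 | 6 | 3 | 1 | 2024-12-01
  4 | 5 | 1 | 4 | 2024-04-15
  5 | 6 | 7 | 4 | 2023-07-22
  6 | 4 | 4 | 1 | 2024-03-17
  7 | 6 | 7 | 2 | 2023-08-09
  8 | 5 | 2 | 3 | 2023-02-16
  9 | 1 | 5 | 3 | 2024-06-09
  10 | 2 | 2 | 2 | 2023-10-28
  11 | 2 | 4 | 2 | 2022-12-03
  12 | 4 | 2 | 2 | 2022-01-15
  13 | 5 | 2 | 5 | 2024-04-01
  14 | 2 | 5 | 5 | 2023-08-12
SELECT city, COUNT(*) AS n FROM customers GROUP BY city

Execution result:
city | n
Austin | 1
New York | 1
Philadelphia | 1
Phoenix | 1
San Antonio | 1
San Diego | 1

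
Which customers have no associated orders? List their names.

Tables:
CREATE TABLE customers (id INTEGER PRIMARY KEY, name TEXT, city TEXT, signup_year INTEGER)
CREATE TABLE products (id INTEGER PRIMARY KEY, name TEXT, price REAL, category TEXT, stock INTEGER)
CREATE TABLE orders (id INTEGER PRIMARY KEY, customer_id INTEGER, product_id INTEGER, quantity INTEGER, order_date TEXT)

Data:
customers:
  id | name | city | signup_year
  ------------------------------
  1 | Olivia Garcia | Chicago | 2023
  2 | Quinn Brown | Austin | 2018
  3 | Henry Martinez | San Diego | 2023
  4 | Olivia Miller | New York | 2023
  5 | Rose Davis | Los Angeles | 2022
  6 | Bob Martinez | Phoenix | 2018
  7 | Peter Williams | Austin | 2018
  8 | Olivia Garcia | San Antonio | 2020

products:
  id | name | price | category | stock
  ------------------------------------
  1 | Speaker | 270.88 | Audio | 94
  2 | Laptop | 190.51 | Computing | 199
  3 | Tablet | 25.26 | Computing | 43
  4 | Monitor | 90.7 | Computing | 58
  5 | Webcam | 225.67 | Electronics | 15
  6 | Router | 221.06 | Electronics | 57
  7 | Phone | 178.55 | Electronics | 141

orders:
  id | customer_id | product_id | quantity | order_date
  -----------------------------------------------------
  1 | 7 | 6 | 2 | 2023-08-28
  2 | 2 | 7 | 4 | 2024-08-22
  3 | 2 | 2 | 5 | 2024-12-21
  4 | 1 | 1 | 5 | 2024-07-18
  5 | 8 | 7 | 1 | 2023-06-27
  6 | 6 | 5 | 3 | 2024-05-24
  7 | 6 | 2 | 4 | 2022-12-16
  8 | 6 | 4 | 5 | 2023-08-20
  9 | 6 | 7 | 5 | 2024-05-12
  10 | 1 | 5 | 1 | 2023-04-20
SELECT p.name FROM customers p LEFT JOIN orders c ON c.customer_id = p.id WHERE c.id IS NULL

Execution result:
name
Henry Martinez
Olivia Miller
Rose Davis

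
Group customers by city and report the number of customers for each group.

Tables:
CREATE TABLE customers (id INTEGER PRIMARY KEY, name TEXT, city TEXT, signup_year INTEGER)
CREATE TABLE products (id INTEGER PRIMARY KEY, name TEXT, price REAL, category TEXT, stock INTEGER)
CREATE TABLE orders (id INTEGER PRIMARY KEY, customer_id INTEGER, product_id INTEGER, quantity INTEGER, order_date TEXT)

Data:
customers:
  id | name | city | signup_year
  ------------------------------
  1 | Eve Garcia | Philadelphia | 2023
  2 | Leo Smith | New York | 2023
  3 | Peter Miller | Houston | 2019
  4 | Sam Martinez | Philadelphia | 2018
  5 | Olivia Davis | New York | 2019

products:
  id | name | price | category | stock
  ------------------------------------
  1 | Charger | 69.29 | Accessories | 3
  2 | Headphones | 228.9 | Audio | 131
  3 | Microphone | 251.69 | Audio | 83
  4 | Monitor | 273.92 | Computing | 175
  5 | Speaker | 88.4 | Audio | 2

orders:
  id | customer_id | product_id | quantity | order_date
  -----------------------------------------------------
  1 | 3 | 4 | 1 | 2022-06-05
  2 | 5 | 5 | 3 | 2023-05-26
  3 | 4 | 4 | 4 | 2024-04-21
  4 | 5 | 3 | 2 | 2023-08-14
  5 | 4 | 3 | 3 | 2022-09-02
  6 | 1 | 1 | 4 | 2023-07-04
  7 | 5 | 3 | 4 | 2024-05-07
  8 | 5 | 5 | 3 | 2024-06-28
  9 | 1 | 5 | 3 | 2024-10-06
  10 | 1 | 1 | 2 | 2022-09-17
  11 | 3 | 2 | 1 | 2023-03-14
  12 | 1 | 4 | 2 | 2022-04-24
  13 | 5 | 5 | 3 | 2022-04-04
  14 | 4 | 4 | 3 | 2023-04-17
SELECT city, COUNT(*) AS n FROM customers GROUP BY city

Execution result:
city | n
Houston | 1
New York | 2
Philadelphia | 2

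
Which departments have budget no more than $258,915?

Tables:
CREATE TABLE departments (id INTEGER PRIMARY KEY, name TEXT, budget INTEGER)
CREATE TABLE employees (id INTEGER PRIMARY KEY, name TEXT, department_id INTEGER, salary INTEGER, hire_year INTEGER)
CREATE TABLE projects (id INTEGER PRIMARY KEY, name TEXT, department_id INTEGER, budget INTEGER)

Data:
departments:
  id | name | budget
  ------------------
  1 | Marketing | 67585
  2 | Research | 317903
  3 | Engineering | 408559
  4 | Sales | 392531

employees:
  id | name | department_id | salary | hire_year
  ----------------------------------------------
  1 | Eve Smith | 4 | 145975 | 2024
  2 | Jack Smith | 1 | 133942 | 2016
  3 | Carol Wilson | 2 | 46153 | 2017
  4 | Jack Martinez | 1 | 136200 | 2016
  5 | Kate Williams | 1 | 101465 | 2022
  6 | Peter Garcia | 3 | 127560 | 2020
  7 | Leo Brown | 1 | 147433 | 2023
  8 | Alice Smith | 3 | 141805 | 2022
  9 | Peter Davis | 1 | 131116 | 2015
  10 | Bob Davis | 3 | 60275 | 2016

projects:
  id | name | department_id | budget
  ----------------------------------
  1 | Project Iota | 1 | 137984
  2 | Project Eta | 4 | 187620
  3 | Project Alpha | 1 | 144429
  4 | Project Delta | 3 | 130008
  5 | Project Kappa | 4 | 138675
SELECT name, budget FROM departments WHERE budget <= 258915

Execution result:
name | budget
Marketing | 67585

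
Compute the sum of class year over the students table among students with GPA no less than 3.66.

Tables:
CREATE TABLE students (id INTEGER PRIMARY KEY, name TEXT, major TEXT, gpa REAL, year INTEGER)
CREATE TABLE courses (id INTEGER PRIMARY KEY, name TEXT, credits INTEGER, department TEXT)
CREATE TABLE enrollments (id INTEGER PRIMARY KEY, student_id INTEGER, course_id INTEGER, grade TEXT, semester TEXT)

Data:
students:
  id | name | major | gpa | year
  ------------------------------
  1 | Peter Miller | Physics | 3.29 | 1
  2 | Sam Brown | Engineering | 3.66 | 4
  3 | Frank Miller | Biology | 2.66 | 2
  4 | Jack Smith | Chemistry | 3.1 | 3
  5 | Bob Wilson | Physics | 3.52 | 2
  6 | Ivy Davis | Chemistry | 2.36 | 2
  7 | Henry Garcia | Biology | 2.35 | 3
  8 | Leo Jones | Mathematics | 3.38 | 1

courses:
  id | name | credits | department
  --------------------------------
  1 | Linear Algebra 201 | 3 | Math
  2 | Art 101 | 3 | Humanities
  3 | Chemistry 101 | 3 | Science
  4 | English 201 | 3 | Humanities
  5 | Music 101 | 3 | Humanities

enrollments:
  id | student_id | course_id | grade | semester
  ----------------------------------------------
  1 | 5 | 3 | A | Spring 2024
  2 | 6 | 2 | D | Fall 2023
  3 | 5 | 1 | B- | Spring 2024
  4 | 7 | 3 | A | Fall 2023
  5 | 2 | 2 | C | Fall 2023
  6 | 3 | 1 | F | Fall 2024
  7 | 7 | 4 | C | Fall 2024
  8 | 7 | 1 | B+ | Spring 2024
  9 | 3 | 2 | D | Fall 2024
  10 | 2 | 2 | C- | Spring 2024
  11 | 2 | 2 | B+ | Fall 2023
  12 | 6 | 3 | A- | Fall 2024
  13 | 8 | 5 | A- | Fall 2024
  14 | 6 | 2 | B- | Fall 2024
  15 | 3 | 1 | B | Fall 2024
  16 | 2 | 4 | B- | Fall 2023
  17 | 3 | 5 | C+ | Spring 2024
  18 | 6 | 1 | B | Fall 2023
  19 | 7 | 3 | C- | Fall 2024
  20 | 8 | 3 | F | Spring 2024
SELECT SUM(year) FROM students WHERE gpa >= 3.66

Execution result:
4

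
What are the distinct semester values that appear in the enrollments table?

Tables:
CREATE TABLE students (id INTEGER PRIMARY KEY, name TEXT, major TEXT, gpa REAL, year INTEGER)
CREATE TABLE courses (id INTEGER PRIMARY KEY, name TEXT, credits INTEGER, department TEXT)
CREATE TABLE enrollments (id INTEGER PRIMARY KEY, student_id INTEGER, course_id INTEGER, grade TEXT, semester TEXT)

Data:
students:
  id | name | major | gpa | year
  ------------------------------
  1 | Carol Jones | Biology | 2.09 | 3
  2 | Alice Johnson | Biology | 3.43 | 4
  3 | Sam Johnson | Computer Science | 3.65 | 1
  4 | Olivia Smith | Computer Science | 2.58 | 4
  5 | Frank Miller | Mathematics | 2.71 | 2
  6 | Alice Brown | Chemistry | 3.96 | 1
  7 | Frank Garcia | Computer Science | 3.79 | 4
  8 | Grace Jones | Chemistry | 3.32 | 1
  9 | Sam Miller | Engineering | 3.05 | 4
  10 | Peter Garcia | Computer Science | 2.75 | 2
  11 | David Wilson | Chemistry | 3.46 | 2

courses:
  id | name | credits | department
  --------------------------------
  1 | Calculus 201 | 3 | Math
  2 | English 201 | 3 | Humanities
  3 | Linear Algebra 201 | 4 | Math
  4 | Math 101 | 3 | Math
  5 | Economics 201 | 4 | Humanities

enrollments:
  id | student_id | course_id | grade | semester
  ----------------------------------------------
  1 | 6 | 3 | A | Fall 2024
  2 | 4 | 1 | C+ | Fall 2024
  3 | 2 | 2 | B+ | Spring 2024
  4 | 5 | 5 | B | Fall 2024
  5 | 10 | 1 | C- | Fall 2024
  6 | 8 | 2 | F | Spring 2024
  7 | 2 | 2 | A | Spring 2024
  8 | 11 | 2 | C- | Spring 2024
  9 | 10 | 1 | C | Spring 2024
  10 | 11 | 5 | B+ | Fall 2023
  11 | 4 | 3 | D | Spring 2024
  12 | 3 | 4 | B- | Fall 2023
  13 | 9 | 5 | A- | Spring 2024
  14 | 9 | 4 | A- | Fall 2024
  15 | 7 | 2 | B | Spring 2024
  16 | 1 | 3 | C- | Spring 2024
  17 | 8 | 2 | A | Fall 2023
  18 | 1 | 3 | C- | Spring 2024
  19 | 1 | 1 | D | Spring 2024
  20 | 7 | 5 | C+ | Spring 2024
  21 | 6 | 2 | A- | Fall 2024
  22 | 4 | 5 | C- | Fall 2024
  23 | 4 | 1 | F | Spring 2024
SELECT DISTINCT semester FROM enrollments

Execution result:
semester
Fall 2024
Spring 2024
Fall 2023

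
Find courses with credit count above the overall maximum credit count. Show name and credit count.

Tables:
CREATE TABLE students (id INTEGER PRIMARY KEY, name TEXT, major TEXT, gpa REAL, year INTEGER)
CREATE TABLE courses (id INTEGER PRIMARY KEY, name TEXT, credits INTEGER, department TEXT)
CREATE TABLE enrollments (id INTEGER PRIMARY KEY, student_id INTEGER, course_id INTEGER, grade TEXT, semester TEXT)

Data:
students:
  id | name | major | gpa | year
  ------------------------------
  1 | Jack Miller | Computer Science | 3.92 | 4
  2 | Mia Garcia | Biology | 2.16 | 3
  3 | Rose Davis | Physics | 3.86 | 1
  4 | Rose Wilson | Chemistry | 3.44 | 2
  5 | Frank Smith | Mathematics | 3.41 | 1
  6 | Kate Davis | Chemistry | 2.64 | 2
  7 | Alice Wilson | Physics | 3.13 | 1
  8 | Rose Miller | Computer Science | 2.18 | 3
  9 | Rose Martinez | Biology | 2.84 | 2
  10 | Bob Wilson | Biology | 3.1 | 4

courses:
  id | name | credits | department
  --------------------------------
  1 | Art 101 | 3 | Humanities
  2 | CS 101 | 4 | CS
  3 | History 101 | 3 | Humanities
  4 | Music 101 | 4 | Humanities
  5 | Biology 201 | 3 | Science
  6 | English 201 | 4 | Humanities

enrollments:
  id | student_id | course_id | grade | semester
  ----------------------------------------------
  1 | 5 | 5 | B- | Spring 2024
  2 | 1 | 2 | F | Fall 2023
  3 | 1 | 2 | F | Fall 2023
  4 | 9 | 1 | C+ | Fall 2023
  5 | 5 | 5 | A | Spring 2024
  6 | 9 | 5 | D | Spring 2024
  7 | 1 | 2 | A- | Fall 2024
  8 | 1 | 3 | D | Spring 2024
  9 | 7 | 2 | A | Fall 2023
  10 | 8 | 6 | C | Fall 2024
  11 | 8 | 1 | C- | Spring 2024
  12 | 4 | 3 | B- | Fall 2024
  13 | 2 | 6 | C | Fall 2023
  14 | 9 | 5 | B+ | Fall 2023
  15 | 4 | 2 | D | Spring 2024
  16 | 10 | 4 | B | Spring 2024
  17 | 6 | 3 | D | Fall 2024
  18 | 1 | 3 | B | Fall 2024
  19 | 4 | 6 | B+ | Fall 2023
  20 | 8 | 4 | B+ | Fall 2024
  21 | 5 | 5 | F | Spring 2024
SELECT name, credits FROM courses WHERE credits > (SELECT MAX(credits) FROM courses)

Execution result:
(no rows)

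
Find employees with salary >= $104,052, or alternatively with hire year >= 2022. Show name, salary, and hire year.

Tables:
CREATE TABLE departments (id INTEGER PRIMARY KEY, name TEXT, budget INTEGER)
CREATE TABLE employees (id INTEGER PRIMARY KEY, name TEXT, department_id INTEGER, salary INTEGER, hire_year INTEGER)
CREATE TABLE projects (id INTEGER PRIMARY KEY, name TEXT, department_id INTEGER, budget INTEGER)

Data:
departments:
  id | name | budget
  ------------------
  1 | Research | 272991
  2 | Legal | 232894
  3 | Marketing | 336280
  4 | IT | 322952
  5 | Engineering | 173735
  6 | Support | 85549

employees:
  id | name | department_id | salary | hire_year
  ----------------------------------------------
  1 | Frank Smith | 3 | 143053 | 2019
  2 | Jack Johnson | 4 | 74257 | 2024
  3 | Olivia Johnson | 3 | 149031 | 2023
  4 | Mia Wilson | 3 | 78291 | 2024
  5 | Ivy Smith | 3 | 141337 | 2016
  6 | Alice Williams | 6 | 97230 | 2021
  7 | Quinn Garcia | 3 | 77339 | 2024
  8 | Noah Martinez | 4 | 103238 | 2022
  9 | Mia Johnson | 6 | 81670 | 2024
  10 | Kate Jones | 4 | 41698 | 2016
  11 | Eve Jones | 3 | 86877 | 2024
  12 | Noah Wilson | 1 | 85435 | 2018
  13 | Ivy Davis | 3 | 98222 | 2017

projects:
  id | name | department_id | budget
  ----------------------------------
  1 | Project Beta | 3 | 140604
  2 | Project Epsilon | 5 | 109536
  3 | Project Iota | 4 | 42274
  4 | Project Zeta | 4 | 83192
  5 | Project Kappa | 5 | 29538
SELECT name, salary, hire_year FROM employees WHERE salary >= 104052 OR hire_year >= 2022

Execution result:
name | salary | hire_year
Frank Smith | 143053 | 2019
Jack Johnson | 74257 | 2024
Olivia Johnson | 149031 | 2023
Mia Wilson | 78291 | 2024
Ivy Smith | 141337 | 2016
Quinn Garcia | 77339 | 2024
Noah Martinez | 103238 | 2022
Mia Johnson | 81670 | 2024
Eve Jones | 86877 | 2024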